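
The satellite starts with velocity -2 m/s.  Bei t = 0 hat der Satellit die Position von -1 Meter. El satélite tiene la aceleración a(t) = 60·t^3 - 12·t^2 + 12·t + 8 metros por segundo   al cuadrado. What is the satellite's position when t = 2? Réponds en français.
Nous devons trouver l'intégrale de notre équation de l'accélération a(t) = 60·t^3 - 12·t^2 + 12·t + 8 2 fois. L'intégrale de l'accélération, avec v(0) = -2, donne la vitesse: v(t) = 15·t^4 - 4·t^3 + 6·t^2 + 8·t - 2. En intégrant la vitesse et en utilisant la condition initiale x(0) = -1, nous obtenons x(t) = 3·t^5 - t^4 + 2·t^3 + 4·t^2 - 2·t - 1. En utilisant x(t) = 3·t^5 - t^4 + 2·t^3 + 4·t^2 - 2·t - 1 et en substituant t = 2, nous trouvons x = 107.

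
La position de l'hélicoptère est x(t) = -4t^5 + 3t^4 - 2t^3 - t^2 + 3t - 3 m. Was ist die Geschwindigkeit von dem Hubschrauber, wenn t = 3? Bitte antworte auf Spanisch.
Para resolver esto, necesitamos tomar 1 derivada de nuestra ecuación de la posición x(t) = -4·t^5 + 3·t^4 - 2·t^3 - t^2 + 3·t - 3. Tomando d/dt de x(t), encontramos v(t) = -20·t^4 + 12·t^3 - 6·t^2 - 2·t + 3. Tenemos la velocidad v(t) = -20·t^4 + 12·t^3 - 6·t^2 - 2·t + 3. Sustituyendo t = 3: v(3) = -1353.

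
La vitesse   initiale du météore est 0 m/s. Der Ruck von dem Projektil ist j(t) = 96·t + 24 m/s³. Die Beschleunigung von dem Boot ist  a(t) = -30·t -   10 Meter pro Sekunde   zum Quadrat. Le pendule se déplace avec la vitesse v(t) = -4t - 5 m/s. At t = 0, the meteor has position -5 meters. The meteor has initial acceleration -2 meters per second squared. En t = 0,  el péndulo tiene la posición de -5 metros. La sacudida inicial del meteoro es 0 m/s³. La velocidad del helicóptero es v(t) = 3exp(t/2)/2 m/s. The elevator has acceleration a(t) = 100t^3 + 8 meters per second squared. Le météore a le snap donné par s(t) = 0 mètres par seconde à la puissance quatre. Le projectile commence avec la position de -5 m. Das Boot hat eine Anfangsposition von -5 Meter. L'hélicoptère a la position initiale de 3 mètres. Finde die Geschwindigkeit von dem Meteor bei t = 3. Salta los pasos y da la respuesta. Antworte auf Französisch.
v(3) = -6.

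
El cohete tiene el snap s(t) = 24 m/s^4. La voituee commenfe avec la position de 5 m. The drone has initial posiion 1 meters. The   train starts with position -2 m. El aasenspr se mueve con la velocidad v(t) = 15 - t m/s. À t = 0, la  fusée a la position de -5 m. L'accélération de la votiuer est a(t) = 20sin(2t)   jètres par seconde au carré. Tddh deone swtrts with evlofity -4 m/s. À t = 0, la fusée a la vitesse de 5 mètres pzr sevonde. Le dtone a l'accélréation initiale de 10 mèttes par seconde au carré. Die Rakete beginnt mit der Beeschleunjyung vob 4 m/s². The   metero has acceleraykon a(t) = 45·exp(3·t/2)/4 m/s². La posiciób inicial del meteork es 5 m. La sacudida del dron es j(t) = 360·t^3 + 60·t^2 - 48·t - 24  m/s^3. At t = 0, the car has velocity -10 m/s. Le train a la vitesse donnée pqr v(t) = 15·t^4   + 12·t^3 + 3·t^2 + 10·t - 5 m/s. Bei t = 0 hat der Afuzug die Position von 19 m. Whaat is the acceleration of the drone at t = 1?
We must find the antiderivative of our jerk equation j(t) = 360·t^3 + 60·t^2 - 48·t - 24 1 time. Integrating jerk and using the initial condition a(0) = 10, we get a(t) = 90·t^4 + 20·t^3 - 24·t^2 - 24·t + 10. From the given acceleration equation a(t) = 90·t^4 + 20·t^3 - 24·t^2 - 24·t + 10, we substitute t = 1 to get a = 72.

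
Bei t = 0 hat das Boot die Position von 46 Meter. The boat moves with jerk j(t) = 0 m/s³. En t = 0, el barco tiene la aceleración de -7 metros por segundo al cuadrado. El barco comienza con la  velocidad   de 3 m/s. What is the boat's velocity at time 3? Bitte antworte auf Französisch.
Nous devons intégrer notre équation du jerk j(t) = 0 2 fois. En intégrant le jerk et en utilisant la condition initiale a(0) = -7, nous obtenons a(t) = -7. En intégrant l'accélération et en utilisant la condition initiale v(0) = 3, nous obtenons v(t) = 3 - 7·t. En utilisant v(t) = 3 - 7·t et en substituant t = 3, nous trouvons v = -18.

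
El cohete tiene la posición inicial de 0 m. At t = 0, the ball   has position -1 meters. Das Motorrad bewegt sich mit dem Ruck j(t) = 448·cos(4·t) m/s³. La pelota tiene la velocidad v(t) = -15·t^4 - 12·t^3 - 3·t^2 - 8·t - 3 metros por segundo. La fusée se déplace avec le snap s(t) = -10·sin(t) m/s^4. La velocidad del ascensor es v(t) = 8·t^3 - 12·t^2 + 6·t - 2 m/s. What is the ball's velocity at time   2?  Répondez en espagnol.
Usando v(t) = -15·t^4 - 12·t^3 - 3·t^2 - 8·t - 3 y sustituyendo t = 2, encontramos v = -367.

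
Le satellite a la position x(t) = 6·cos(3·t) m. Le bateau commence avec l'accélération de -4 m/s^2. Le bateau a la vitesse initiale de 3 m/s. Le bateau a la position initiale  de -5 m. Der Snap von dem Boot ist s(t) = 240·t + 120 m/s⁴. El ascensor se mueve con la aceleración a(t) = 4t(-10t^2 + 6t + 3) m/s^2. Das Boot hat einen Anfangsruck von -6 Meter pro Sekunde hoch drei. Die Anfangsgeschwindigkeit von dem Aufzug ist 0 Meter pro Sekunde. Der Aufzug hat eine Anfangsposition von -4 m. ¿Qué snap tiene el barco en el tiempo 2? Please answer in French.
En utilisant s(t) = 240·t + 120 et en substituant t = 2, nous trouvons s = 600.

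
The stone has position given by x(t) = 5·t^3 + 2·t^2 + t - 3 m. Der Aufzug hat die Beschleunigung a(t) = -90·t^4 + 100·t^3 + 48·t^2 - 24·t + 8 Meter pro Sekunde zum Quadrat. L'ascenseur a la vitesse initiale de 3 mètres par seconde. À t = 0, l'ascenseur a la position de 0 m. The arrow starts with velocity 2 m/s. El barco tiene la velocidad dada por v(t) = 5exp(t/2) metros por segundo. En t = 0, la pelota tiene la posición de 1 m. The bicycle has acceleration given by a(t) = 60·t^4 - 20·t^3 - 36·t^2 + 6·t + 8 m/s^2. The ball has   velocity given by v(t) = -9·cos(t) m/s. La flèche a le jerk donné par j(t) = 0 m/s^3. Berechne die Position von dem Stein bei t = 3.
Aus der Gleichung für die Position x(t) = 5·t^3 + 2·t^2 + t - 3, setzen wir t = 3 ein und erhalten x = 153.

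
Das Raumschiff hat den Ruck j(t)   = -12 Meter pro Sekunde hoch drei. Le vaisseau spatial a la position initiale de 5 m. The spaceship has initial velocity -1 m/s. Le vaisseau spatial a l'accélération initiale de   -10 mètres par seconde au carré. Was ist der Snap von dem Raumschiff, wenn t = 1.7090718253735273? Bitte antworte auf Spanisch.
Para resolver esto, necesitamos tomar 1 derivada de nuestra ecuación de la sacudida j(t) = -12. Derivando la sacudida, obtenemos el snap: s(t) = 0. Tenemos el snap s(t) = 0. Sustituyendo t = 1.7090718253735273: s(1.7090718253735273) = 0.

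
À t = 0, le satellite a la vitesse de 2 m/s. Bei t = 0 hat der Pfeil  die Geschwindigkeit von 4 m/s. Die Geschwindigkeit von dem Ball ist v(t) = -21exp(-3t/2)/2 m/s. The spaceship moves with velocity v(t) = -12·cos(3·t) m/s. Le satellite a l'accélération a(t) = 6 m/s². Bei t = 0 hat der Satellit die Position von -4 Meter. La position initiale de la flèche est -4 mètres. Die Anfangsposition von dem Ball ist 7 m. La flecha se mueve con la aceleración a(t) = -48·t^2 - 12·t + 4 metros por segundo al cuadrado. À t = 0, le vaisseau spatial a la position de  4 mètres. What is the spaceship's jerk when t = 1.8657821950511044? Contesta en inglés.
Starting from velocity v(t) = -12·cos(3·t), we take 2 derivatives. Taking d/dt of v(t), we find a(t) = 36·sin(3·t). Differentiating acceleration, we get jerk: j(t) = 108·cos(3·t). From the given jerk equation j(t) = 108·cos(3·t), we substitute t = 1.8657821950511044 to get j = 83.5799189018017.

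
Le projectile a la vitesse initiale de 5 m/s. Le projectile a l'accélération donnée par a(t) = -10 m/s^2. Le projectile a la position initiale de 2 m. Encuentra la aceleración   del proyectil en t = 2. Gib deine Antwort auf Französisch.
Nous avons l'accélération a(t) = -10. En substituant t = 2: a(2) = -10.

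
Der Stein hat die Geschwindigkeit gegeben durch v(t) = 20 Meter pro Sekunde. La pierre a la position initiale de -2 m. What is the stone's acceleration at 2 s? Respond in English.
To solve this, we need to take 1 derivative of our velocity equation v(t) = 20. Differentiating velocity, we get acceleration: a(t) = 0. We have acceleration a(t) = 0. Substituting t = 2: a(2) = 0.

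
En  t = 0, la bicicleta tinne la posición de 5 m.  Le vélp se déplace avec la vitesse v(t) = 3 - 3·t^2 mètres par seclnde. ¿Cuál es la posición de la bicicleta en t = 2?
Debemos encontrar la integral de nuestra ecuación de la velocidad v(t) = 3 - 3·t^2 1 vez. Integrando la velocidad y usando la condición inicial x(0) = 5, obtenemos x(t) = -t^3 + 3·t + 5. De la ecuación de la posición x(t) = -t^3 + 3·t + 5, sustituimos t = 2 para obtener x = 3.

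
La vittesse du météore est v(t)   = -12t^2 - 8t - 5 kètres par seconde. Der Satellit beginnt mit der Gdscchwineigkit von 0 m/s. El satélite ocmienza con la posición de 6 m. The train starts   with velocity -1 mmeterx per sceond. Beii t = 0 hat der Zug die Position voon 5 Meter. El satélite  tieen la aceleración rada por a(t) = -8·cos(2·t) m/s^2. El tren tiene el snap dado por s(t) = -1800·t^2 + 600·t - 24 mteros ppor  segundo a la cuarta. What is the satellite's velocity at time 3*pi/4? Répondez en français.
En partant de l'accélération a(t) = -8·cos(2·t), nous prenons 1 primitive. La primitive de l'accélération, avec v(0) = 0, donne la vitesse: v(t) = -4·sin(2·t). En utilisant v(t) = -4·sin(2·t) et en substituant t = 3*pi/4, nous trouvons v = 4.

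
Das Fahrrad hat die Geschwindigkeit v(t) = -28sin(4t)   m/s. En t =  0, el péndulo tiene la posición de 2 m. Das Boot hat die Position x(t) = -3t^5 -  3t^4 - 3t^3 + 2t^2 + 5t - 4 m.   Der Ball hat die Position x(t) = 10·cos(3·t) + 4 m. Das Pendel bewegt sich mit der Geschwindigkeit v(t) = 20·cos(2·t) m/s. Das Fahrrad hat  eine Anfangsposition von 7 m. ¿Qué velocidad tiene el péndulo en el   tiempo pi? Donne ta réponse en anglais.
Using v(t) = 20·cos(2·t) and substituting t = pi, we find v = 20.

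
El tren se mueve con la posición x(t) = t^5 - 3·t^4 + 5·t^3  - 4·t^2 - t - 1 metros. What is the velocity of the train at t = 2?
Starting from position x(t) = t^5 - 3·t^4 + 5·t^3 - 4·t^2 - t - 1, we take 1 derivative. The derivative of position gives velocity: v(t) = 5·t^4 - 12·t^3 + 15·t^2 - 8·t - 1. Using v(t) = 5·t^4 - 12·t^3 + 15·t^2 - 8·t - 1 and substituting t = 2, we find v = 27.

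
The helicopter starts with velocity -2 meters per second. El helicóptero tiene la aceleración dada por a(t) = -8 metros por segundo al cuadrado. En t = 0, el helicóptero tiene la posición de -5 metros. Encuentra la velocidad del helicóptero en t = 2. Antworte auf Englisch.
To solve this, we need to take 1 integral of our acceleration equation a(t) = -8. The antiderivative of acceleration, with v(0) = -2, gives velocity: v(t) = -8·t - 2. We have velocity v(t) = -8·t - 2. Substituting t = 2: v(2) = -18.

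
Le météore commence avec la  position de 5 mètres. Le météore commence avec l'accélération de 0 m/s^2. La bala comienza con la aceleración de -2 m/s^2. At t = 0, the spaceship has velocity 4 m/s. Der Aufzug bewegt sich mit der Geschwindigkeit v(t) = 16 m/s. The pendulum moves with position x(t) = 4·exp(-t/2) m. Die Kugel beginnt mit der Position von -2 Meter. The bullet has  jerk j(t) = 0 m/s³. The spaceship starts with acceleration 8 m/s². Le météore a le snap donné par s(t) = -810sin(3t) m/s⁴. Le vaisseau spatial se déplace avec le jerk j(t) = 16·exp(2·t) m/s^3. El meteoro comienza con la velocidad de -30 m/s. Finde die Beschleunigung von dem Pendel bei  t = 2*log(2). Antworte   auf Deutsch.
Ausgehend von der Position x(t) = 4·exp(-t/2), nehmen wir 2 Ableitungen. Die Ableitung von der Position ergibt die Geschwindigkeit: v(t) = -2·exp(-t/2). Mit d/dt von v(t) finden wir a(t) = exp(-t/2). Aus der Gleichung für die Beschleunigung a(t) = exp(-t/2), setzen wir t = 2*log(2) ein und erhalten a = 1/2.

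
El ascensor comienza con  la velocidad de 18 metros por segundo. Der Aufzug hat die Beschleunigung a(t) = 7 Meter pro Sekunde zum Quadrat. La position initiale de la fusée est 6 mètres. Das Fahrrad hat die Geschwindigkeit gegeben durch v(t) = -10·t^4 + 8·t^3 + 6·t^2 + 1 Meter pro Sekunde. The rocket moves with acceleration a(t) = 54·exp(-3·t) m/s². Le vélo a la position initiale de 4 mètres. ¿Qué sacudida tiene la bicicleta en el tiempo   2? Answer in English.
Starting from velocity v(t) = -10·t^4 + 8·t^3 + 6·t^2 + 1, we take 2 derivatives. Taking d/dt of v(t), we find a(t) = -40·t^3 + 24·t^2 + 12·t. Differentiating acceleration, we get jerk: j(t) = -120·t^2 + 48·t + 12. We have jerk j(t) = -120·t^2 + 48·t + 12. Substituting t = 2: j(2) = -372.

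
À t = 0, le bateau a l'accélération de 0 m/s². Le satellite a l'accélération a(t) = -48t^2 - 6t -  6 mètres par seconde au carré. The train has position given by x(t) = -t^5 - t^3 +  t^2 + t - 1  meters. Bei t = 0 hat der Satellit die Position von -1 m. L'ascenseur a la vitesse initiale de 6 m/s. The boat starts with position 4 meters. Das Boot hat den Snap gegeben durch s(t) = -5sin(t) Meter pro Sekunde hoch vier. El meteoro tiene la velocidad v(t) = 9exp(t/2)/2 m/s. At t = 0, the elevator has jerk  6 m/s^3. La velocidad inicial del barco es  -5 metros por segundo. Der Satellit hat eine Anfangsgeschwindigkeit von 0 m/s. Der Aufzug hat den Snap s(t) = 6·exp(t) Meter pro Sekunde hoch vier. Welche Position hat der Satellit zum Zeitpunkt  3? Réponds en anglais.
Starting from acceleration a(t) = -48·t^2 - 6·t - 6, we take 2 antiderivatives. The integral of acceleration, with v(0) = 0, gives velocity: v(t) = t·(-16·t^2 - 3·t - 6). Taking ∫v(t)dt and applying x(0) = -1, we find x(t) = -4·t^4 - t^3 - 3·t^2 - 1. Using x(t) = -4·t^4 - t^3 - 3·t^2 - 1 and substituting t = 3, we find x = -379.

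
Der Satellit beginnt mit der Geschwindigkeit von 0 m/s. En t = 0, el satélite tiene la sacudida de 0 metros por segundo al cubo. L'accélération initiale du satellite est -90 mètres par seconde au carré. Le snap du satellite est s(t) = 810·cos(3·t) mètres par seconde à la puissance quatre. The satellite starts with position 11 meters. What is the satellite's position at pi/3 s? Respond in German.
Wir müssen das Integral unserer Gleichung für den Snap s(t) = 810·cos(3·t) 4-mal finden. Durch Integration von dem Snap und Verwendung der Anfangsbedingung j(0) = 0, erhalten wir j(t) = 270·sin(3·t). Das Integral von dem Ruck ist die Beschleunigung. Mit a(0) = -90 erhalten wir a(t) = -90·cos(3·t). Durch Integration von der Beschleunigung und Verwendung der Anfangsbedingung v(0) = 0, erhalten wir v(t) = -30·sin(3·t). Das Integral von der Geschwindigkeit, mit x(0) = 11, ergibt die Position: x(t) = 10·cos(3·t) + 1. Mit x(t) = 10·cos(3·t) + 1 und Einsetzen von t = pi/3, finden wir x = -9.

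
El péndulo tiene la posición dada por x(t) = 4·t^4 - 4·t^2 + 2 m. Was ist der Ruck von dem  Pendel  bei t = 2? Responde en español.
Partiendo de la posición x(t) = 4·t^4 - 4·t^2 + 2, tomamos 3 derivadas. Tomando d/dt de x(t), encontramos v(t) = 16·t^3 - 8·t. Derivando la velocidad, obtenemos la aceleración: a(t) = 48·t^2 - 8. Derivando la aceleración, obtenemos la sacudida: j(t) = 96·t. De la ecuación de la sacudida j(t) = 96·t, sustituimos t = 2 para obtener j = 192.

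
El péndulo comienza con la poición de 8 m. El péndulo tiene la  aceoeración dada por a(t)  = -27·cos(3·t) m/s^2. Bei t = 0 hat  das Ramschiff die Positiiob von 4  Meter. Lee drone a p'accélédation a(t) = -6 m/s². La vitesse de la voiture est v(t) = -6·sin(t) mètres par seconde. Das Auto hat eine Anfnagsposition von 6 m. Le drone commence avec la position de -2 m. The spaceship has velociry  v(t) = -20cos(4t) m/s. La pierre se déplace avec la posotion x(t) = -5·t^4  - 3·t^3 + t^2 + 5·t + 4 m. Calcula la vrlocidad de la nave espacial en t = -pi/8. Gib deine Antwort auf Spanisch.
Tenemos la velocidad v(t) = -20·cos(4·t). Sustituyendo t = -pi/8: v(-pi/8) = 0.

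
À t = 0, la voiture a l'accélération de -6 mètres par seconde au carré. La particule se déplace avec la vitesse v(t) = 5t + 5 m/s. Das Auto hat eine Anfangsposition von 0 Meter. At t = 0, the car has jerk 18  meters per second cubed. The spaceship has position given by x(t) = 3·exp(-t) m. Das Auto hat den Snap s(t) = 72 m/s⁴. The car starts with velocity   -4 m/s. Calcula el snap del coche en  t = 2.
Usando s(t) = 72 y sustituyendo t = 2, encontramos s = 72.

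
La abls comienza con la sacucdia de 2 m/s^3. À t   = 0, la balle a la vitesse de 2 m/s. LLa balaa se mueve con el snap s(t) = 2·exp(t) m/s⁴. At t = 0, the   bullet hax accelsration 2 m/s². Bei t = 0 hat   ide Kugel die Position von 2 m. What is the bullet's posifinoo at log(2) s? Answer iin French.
Pour résoudre ceci, nous devons prendre 4 intégrales de notre équation du snap s(t) = 2·exp(t). En prenant ∫s(t)dt et en appliquant j(0) = 2, nous trouvons j(t) = 2·exp(t). En prenant ∫j(t)dt et en appliquant a(0) = 2, nous trouvons a(t) = 2·exp(t). L'intégrale de l'accélération est la vitesse. En utilisant v(0) = 2, nous obtenons v(t) = 2·exp(t). L'intégrale de la vitesse, avec x(0) = 2, donne la position: x(t) = 2·exp(t). Nous avons la position x(t) = 2·exp(t). En substituant t = log(2): x(log(2)) = 4.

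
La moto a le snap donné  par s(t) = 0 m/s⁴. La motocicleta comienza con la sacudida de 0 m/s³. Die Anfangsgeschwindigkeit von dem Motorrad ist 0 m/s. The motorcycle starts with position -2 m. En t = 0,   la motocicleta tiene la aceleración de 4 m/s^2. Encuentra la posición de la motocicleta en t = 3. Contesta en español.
Para resolver esto, necesitamos tomar 4 antiderivadas de nuestra ecuación del snap s(t) = 0. La antiderivada del snap, con j(0) = 0, da la sacudida: j(t) = 0. Tomando ∫j(t)dt y aplicando a(0) = 4, encontramos a(t) = 4. Integrando la aceleración y usando la condición inicial v(0) = 0, obtenemos v(t) = 4·t. Tomando ∫v(t)dt y aplicando x(0) = -2, encontramos x(t) = 2·t^2 - 2. Usando x(t) = 2·t^2 - 2 y sustituyendo t = 3, encontramos x = 16.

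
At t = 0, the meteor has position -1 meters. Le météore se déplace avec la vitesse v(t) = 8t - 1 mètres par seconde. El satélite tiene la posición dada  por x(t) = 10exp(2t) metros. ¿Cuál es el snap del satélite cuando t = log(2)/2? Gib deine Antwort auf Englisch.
Starting from position x(t) = 10·exp(2·t), we take 4 derivatives. Taking d/dt of x(t), we find v(t) = 20·exp(2·t). The derivative of velocity gives acceleration: a(t) = 40·exp(2·t). Differentiating acceleration, we get jerk: j(t) = 80·exp(2·t). Taking d/dt of j(t), we find s(t) = 160·exp(2·t). From the given snap equation s(t) = 160·exp(2·t), we substitute t = log(2)/2 to get s = 320.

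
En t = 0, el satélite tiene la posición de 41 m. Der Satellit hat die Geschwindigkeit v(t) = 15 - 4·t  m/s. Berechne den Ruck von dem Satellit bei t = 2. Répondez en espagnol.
Para resolver esto, necesitamos tomar 2 derivadas de nuestra ecuación de la velocidad v(t) = 15 - 4·t. La derivada de la velocidad da la aceleración: a(t) = -4. Derivando la aceleración, obtenemos la sacudida: j(t) = 0. Usando j(t) = 0 y sustituyendo t = 2, encontramos j = 0.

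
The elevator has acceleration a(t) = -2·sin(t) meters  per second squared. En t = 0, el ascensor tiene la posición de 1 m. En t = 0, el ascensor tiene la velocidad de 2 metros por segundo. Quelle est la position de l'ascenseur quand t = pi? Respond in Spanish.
Necesitamos integrar nuestra ecuación de la aceleración a(t) = -2·sin(t) 2 veces. La integral de la aceleración es la velocidad. Usando v(0) = 2, obtenemos v(t) = 2·cos(t). Tomando ∫v(t)dt y aplicando x(0) = 1, encontramos x(t) = 2·sin(t) + 1. Usando x(t) = 2·sin(t) + 1 y sustituyendo t = pi, encontramos x = 1.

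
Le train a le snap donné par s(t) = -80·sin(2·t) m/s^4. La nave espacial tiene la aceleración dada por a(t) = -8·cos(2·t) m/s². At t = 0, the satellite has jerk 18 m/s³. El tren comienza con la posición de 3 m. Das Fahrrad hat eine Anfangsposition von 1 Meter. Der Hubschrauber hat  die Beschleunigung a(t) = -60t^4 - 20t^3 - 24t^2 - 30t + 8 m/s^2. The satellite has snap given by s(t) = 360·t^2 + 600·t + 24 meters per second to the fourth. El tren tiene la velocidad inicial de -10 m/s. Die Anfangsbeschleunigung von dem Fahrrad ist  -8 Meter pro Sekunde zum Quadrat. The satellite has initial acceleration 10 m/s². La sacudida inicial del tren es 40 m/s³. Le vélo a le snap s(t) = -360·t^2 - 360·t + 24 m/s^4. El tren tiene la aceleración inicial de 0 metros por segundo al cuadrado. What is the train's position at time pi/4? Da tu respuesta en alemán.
Wir müssen das Integral unserer Gleichung für den Snap s(t) = -80·sin(2·t) 4-mal finden. Mit ∫s(t)dt und Anwendung von j(0) = 40, finden wir j(t) = 40·cos(2·t). Mit ∫j(t)dt und Anwendung von a(0) = 0, finden wir a(t) = 20·sin(2·t). Mit ∫a(t)dt und Anwendung von v(0) = -10, finden wir v(t) = -10·cos(2·t). Das Integral von der Geschwindigkeit, mit x(0) = 3, ergibt die Position: x(t) = 3 - 5·sin(2·t). Mit x(t) = 3 - 5·sin(2·t) und Einsetzen von t = pi/4, finden wir x = -2.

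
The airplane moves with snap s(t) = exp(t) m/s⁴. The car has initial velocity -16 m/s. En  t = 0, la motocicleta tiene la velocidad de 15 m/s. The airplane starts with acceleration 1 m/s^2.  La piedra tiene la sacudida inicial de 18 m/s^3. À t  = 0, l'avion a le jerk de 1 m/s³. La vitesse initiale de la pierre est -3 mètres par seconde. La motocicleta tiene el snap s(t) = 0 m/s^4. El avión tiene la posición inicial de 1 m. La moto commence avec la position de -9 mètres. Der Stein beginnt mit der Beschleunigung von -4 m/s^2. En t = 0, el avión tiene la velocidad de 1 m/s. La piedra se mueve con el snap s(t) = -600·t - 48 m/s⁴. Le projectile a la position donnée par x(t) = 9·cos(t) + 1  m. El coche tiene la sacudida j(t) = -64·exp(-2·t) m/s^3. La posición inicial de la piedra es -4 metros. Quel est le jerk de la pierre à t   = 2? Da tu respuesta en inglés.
We need to integrate our snap equation s(t) = -600·t - 48 1 time. The antiderivative of snap is jerk. Using j(0) = 18, we get j(t) = -300·t^2 - 48·t + 18. From the given jerk equation j(t) = -300·t^2 - 48·t + 18, we substitute t = 2 to get j = -1278.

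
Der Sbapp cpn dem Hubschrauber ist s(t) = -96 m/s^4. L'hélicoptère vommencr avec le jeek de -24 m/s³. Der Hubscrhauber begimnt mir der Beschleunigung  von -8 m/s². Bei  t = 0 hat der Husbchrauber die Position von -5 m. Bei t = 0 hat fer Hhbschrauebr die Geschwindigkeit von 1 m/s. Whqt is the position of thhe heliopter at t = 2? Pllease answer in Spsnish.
Necesitamos integrar nuestra ecuación del snap s(t) = -96 4 veces. Integrando el snap y usando la condición inicial j(0) = -24, obtenemos j(t) = -96·t - 24. La integral de la sacudida es la aceleración. Usando a(0) = -8, obtenemos a(t) = -48·t^2 - 24·t - 8. La integral de la aceleración, con v(0) = 1, da la velocidad: v(t) = -16·t^3 - 12·t^2 - 8·t + 1. Tomando ∫v(t)dt y aplicando x(0) = -5, encontramos x(t) = -4·t^4 - 4·t^3 - 4·t^2 + t - 5. Usando x(t) = -4·t^4 - 4·t^3 - 4·t^2 + t - 5 y sustituyendo t = 2, encontramos x = -115.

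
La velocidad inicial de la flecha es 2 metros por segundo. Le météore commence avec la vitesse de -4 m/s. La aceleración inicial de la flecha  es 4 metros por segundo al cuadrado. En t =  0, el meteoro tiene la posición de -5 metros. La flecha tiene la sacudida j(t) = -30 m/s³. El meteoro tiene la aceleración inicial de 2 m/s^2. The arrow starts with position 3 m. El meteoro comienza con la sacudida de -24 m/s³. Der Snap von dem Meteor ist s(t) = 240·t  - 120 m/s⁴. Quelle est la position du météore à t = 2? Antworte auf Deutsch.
Um dies zu lösen, müssen wir 4 Integrale unserer Gleichung für den Snap s(t) = 240·t - 120 finden. Durch Integration von dem Snap und Verwendung der Anfangsbedingung j(0) = -24, erhalten wir j(t) = 120·t^2 - 120·t - 24. Mit ∫j(t)dt und Anwendung von a(0) = 2, finden wir a(t) = 40·t^3 - 60·t^2 - 24·t + 2. Durch Integration von der Beschleunigung und Verwendung der Anfangsbedingung v(0) = -4, erhalten wir v(t) = 10·t^4 - 20·t^3 - 12·t^2 + 2·t - 4. Die Stammfunktion von der Geschwindigkeit ist die Position. Mit x(0) = -5 erhalten wir x(t) = 2·t^5 - 5·t^4 - 4·t^3 + t^2 - 4·t - 5. Aus der Gleichung für die Position x(t) = 2·t^5 - 5·t^4 - 4·t^3 + t^2 - 4·t - 5, setzen wir t = 2 ein und erhalten x = -57.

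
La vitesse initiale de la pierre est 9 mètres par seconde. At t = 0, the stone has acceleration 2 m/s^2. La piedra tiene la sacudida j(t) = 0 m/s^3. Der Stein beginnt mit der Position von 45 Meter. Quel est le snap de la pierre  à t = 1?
Nous devons dériver notre équation du jerk j(t) = 0 1 fois. En prenant d/dt de j(t), nous trouvons s(t) = 0. De l'équation du snap s(t) = 0, nous substituons t = 1 pour obtenir s = 0.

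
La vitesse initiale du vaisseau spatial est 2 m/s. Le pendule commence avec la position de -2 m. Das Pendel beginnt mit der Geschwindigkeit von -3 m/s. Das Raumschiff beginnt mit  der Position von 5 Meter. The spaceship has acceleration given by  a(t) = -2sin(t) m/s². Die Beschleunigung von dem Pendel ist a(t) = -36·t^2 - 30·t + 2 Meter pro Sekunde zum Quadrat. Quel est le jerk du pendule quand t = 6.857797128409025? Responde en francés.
En partant de l'accélération a(t) = -36·t^2 - 30·t + 2, nous prenons 1 dérivée. La dérivée de l'accélération donne le jerk: j(t) = -72·t - 30. Nous avons le jerk j(t) = -72·t - 30. En substituant t = 6.857797128409025: j(6.857797128409025) = -523.761393245450.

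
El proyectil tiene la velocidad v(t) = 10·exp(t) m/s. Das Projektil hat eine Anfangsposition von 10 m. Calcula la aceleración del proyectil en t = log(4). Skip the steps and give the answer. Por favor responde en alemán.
Die Beschleunigung bei t = log(4) ist a = 40.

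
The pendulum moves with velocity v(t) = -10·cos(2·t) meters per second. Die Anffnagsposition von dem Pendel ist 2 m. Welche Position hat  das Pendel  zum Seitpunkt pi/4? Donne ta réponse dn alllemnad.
Wir müssen unsere Gleichung für die Geschwindigkeit v(t) = -10·cos(2·t) 1-mal integrieren. Die Stammfunktion von der Geschwindigkeit, mit x(0) = 2, ergibt die Position: x(t) = 2 - 5·sin(2·t). Mit x(t) = 2 - 5·sin(2·t) und Einsetzen von t = pi/4, finden wir x = -3.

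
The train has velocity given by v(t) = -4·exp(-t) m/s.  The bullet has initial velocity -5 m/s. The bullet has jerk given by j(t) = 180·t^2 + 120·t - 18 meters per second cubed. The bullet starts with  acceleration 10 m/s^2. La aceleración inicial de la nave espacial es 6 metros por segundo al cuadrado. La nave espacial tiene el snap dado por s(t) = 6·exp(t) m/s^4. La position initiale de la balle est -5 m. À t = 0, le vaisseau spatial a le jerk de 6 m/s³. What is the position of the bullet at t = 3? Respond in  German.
Wir müssen das Integral unserer Gleichung für den Ruck j(t) = 180·t^2 + 120·t - 18 3-mal finden. Das Integral von dem Ruck ist die Beschleunigung. Mit a(0) = 10 erhalten wir a(t) = 60·t^3 + 60·t^2 - 18·t + 10. Durch Integration von der Beschleunigung und Verwendung der Anfangsbedingung v(0) = -5, erhalten wir v(t) = 15·t^4 + 20·t^3 - 9·t^2 + 10·t - 5. Das Integral von der Geschwindigkeit, mit x(0) = -5, ergibt die Position: x(t) = 3·t^5 + 5·t^4 - 3·t^3 + 5·t^2 - 5·t - 5. Aus der Gleichung für die Position x(t) = 3·t^5 + 5·t^4 - 3·t^3 + 5·t^2 - 5·t - 5, setzen wir t = 3 ein und erhalten x = 1078.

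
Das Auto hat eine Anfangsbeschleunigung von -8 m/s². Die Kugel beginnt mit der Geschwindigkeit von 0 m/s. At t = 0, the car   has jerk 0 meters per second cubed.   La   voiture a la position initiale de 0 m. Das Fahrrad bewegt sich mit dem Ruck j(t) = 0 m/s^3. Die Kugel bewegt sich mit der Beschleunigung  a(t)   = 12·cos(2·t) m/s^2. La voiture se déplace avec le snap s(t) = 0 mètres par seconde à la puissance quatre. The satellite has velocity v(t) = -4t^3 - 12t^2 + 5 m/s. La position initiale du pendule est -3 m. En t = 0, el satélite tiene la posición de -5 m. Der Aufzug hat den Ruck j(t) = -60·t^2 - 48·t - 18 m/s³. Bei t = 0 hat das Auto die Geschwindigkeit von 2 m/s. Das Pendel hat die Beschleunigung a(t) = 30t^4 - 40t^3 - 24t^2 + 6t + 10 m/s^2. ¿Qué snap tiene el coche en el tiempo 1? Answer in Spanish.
Usando s(t) = 0 y sustituyendo t = 1, encontramos s = 0.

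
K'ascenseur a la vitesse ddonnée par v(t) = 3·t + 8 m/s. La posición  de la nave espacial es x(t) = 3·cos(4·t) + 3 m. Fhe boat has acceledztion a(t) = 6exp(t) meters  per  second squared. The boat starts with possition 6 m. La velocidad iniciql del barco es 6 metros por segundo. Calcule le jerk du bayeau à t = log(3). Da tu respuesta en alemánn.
Wir müssen unsere Gleichung für die Beschleunigung a(t) = 6·exp(t) 1-mal ableiten. Durch Ableiten von der Beschleunigung erhalten wir den Ruck: j(t) = 6·exp(t). Wir haben den Ruck j(t) = 6·exp(t). Durch Einsetzen von t = log(3): j(log(3)) = 18.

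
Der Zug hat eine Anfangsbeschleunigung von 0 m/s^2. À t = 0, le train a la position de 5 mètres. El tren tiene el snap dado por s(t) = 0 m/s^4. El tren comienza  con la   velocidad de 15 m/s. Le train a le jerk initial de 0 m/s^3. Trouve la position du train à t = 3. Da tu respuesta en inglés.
To find the answer, we compute 4 integrals of s(t) = 0. Finding the integral of s(t) and using j(0) = 0: j(t) = 0. The integral of jerk is acceleration. Using a(0) = 0, we get a(t) = 0. Finding the integral of a(t) and using v(0) = 15: v(t) = 15. Finding the antiderivative of v(t) and using x(0) = 5: x(t) = 15·t + 5. From the given position equation x(t) = 15·t + 5, we substitute t = 3 to get x = 50.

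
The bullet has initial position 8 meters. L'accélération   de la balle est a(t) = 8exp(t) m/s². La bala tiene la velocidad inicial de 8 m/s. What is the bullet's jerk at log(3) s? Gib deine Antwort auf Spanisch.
Partiendo de la aceleración a(t) = 8·exp(t), tomamos 1 derivada. La derivada de la aceleración da la sacudida: j(t) = 8·exp(t). Usando j(t) = 8·exp(t) y sustituyendo t = log(3), encontramos j = 24.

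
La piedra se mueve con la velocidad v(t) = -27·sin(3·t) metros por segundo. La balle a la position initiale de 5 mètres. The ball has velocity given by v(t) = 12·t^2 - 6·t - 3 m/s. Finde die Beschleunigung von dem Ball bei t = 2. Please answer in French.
En partant de la vitesse v(t) = 12·t^2 - 6·t - 3, nous prenons 1 dérivée. En prenant d/dt de v(t), nous trouvons a(t) = 24·t - 6. En utilisant a(t) = 24·t - 6 et en substituant t = 2, nous trouvons a = 42.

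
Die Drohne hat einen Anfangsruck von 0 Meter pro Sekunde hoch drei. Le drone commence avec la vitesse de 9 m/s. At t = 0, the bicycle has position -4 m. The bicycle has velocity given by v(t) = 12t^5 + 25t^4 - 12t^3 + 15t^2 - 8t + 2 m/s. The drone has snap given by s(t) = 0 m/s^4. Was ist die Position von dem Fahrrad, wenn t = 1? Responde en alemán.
Um dies zu lösen, müssen wir 1 Stammfunktion unserer Gleichung für die Geschwindigkeit v(t) = 12·t^5 + 25·t^4 - 12·t^3 + 15·t^2 - 8·t + 2 finden. Mit ∫v(t)dt und Anwendung von x(0) = -4, finden wir x(t) = 2·t^6 + 5·t^5 - 3·t^4 + 5·t^3 - 4·t^2 + 2·t - 4. Mit x(t) = 2·t^6 + 5·t^5 - 3·t^4 + 5·t^3 - 4·t^2 + 2·t - 4 und Einsetzen von t = 1, finden wir x = 3.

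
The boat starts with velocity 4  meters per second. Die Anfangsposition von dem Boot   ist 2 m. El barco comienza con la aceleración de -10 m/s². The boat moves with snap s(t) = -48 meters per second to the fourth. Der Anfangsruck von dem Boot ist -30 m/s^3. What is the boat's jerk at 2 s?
We must find the antiderivative of our snap equation s(t) = -48 1 time. The antiderivative of snap, with j(0) = -30, gives jerk: j(t) = -48·t - 30. We have jerk j(t) = -48·t - 30. Substituting t = 2: j(2) = -126.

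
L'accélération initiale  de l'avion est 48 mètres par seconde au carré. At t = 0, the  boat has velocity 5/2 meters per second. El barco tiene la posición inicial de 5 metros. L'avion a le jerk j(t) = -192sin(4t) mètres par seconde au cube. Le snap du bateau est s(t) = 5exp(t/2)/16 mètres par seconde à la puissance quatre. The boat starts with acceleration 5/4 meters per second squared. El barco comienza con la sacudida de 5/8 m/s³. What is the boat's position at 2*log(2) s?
We must find the integral of our snap equation s(t) = 5·exp(t/2)/16 4 times. Finding the antiderivative of s(t) and using j(0) = 5/8: j(t) = 5·exp(t/2)/8. Finding the integral of j(t) and using a(0) = 5/4: a(t) = 5·exp(t/2)/4. The integral of acceleration is velocity. Using v(0) = 5/2, we get v(t) = 5·exp(t/2)/2. The antiderivative of velocity is position. Using x(0) = 5, we get x(t) = 5·exp(t/2). We have position x(t) = 5·exp(t/2). Substituting t = 2*log(2): x(2*log(2)) = 10.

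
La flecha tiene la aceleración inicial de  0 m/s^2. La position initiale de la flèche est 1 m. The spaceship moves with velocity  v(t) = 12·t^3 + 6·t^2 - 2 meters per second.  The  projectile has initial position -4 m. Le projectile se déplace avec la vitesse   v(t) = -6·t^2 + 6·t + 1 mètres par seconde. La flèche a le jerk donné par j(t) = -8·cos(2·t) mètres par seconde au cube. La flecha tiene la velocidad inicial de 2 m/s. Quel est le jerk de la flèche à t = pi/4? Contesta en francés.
De l'équation du jerk j(t) = -8·cos(2·t), nous substituons t = pi/4 pour obtenir j = 0.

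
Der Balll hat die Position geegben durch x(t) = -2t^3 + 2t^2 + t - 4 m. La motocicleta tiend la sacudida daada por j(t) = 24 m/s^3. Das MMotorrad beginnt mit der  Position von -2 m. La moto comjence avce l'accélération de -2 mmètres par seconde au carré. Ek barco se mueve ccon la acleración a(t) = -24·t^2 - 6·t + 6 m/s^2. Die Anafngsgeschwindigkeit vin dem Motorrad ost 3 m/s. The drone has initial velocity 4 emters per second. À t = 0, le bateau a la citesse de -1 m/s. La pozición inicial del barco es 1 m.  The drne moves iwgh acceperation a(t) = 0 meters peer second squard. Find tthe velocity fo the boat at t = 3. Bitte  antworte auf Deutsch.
Ausgehend von der Beschleunigung a(t) = -24·t^2 - 6·t + 6, nehmen wir 1 Stammfunktion. Mit ∫a(t)dt und Anwendung von v(0) = -1, finden wir v(t) = -8·t^3 - 3·t^2 + 6·t - 1. Mit v(t) = -8·t^3 - 3·t^2 + 6·t - 1 und Einsetzen von t = 3, finden wir v = -226.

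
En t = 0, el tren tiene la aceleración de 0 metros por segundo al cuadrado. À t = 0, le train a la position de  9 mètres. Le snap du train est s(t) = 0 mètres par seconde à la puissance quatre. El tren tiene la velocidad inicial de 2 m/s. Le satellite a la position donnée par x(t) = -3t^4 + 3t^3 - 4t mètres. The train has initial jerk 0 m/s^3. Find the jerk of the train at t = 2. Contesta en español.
Debemos encontrar la integral de nuestra ecuación del snap s(t) = 0 1 vez. Tomando ∫s(t)dt y aplicando j(0) = 0, encontramos j(t) = 0. Tenemos la sacudida j(t) = 0. Sustituyendo t = 2: j(2) = 0.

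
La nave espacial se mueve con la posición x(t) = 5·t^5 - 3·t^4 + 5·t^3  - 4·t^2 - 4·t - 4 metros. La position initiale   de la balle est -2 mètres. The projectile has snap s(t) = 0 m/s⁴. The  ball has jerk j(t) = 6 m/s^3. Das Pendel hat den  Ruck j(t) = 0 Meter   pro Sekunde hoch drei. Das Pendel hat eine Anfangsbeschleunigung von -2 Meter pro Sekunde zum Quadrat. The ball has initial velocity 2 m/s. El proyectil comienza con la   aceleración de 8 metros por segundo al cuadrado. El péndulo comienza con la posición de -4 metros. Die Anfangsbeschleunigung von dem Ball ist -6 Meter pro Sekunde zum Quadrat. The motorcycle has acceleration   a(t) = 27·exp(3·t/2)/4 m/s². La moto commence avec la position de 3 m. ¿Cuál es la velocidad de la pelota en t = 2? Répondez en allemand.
Wir müssen unsere Gleichung für den Ruck j(t) = 6 2-mal integrieren. Mit ∫j(t)dt und Anwendung von a(0) = -6, finden wir a(t) = 6·t - 6. Das Integral von der Beschleunigung ist die Geschwindigkeit. Mit v(0) = 2 erhalten wir v(t) = 3·t^2 - 6·t + 2. Aus der Gleichung für die Geschwindigkeit v(t) = 3·t^2 - 6·t + 2, setzen wir t = 2 ein und erhalten v = 2.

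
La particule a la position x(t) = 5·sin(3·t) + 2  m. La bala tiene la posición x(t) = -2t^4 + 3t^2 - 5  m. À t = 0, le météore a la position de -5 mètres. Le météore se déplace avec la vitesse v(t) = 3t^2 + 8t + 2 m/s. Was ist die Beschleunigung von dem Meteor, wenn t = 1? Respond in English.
To solve this, we need to take 1 derivative of our velocity equation v(t) = 3·t^2 + 8·t + 2. Taking d/dt of v(t), we find a(t) = 6·t + 8. We have acceleration a(t) = 6·t + 8. Substituting t = 1: a(1) = 14.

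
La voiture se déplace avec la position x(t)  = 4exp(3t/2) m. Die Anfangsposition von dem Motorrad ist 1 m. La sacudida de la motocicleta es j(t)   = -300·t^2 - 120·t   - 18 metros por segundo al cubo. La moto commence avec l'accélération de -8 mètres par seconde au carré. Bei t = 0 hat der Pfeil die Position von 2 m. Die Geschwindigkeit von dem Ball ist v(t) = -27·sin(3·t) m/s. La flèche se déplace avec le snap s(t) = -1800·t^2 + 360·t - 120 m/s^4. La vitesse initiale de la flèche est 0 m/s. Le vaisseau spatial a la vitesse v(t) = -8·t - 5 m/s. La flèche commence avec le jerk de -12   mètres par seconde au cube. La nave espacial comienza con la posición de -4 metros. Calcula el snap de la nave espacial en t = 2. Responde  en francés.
Pour résoudre ceci, nous devons prendre 3 dérivées de notre équation de la vitesse v(t) = -8·t - 5. La dérivée de la vitesse donne l'accélération: a(t) = -8. La dérivée de l'accélération donne le jerk: j(t) = 0. En dérivant le jerk, nous obtenons le snap: s(t) = 0. Nous avons le snap s(t) = 0. En substituant t = 2: s(2) = 0.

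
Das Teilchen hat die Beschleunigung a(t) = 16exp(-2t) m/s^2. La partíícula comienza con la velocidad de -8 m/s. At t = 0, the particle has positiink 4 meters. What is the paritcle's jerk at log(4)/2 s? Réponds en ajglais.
Starting from acceleration a(t) = 16·exp(-2·t), we take 1 derivative. Differentiating acceleration, we get jerk: j(t) = -32·exp(-2·t). Using j(t) = -32·exp(-2·t) and substituting t = log(4)/2, we find j = -8.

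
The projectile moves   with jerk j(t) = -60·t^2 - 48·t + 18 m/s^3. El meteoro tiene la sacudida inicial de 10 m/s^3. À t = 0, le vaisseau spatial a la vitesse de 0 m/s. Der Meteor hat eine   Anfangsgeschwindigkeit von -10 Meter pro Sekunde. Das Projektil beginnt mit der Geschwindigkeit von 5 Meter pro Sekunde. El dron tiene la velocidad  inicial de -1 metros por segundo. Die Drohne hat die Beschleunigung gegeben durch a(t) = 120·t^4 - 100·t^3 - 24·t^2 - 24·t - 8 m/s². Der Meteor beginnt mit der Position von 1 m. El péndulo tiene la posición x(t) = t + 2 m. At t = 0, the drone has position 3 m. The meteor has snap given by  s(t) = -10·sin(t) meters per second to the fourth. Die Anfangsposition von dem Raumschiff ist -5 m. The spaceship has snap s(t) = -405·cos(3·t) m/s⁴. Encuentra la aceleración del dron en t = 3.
Usando a(t) = 120·t^4 - 100·t^3 - 24·t^2 - 24·t - 8 y sustituyendo t = 3, encontramos a = 6724.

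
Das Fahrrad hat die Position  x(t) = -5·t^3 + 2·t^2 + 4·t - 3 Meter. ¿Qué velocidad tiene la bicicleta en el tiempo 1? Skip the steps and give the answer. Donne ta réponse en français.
À t = 1, v = -7.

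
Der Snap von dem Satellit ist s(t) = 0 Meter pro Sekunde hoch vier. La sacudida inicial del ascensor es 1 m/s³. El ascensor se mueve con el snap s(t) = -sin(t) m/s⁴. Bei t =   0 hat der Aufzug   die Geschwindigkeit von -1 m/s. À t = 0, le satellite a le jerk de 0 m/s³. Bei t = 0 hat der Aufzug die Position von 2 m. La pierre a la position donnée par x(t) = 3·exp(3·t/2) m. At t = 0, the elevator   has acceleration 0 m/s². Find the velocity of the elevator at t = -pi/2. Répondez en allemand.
Um dies zu lösen, müssen wir 3 Stammfunktionen unserer Gleichung für den Snap s(t) = -sin(t) finden. Die Stammfunktion von dem Snap ist der Ruck. Mit j(0) = 1 erhalten wir j(t) = cos(t). Das Integral von dem Ruck ist die Beschleunigung. Mit a(0) = 0 erhalten wir a(t) = sin(t). Die Stammfunktion von der Beschleunigung ist die Geschwindigkeit. Mit v(0) = -1 erhalten wir v(t) = -cos(t). Mit v(t) = -cos(t) und Einsetzen von t = -pi/2, finden wir v = 0.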